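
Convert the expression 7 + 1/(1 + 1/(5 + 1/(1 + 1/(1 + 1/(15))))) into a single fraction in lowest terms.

Start with 15.
1 + 1/(15/1) = 1 + 1/15 = 16/15
1 + 1/(16/15) = 1 + 15/16 = 31/16
5 + 1/(31/16) = 5 + 16/31 = 171/31
1 + 1/(171/31) = 1 + 31/171 = 202/171
7 + 1/(202/171) = 7 + 171/202 = 1585/202

1585/202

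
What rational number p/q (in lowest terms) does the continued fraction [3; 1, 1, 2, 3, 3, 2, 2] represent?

1127/314

Start with 2.
2 + 1/(2/1) = 2 + 1/2 = 5/2
3 + 1/(5/2) = 3 + 2/5 = 17/5
3 + 1/(17/5) = 3 + 5/17 = 56/17
2 + 1/(56/17) = 2 + 17/56 = 129/56
1 + 1/(129/56) = 1 + 56/129 = 185/129
1 + 1/(185/129) = 1 + 129/185 = 314/185
3 + 1/(314/185) = 3 + 185/314 = 1127/314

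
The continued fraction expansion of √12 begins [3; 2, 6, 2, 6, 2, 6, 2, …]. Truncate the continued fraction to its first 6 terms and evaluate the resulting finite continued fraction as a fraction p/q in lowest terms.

1351/390

Start with 2.
6 + 1/(2/1) = 6 + 1/2 = 13/2
2 + 1/(13/2) = 2 + 2/13 = 28/13
6 + 1/(28/13) = 6 + 13/28 = 181/28
2 + 1/(181/28) = 2 + 28/181 = 390/181
3 + 1/(390/181) = 3 + 181/390 = 1351/390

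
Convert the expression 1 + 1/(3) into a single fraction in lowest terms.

Start with 3.
1 + 1/(3/1) = 1 + 1/3 = 4/3

4/3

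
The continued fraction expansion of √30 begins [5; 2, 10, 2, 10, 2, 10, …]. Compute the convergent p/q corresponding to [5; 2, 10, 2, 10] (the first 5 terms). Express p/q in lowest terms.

2525/461

a_0 = 5: 5/1
a_1 = 2: 11/2
a_2 = 10: 115/21
a_3 = 2: 241/44
a_4 = 10: 2525/461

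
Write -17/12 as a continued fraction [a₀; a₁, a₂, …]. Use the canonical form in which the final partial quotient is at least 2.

Repeatedly divide and take the remainder:
-17 = -2·12 + 7, so a_0 = -2
12 = 1·7 + 5, so a_1 = 1
7 = 1·5 + 2, so a_2 = 1
5 = 2·2 + 1, so a_3 = 2
2 = 2·1 + 0, so a_4 = 2

[-2; 1, 1, 2, 2]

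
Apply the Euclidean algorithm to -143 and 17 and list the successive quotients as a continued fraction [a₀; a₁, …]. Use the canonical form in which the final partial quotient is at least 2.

Apply division with remainder until the remainder is 0:
⌊-143/17⌋ = -9, remainder 10
⌊17/10⌋ = 1, remainder 7
⌊10/7⌋ = 1, remainder 3
⌊7/3⌋ = 2, remainder 1
⌊3/1⌋ = 3, remainder 0

[-9; 1, 1, 2, 3]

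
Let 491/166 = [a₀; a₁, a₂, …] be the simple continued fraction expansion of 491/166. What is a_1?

1

Apply division with remainder until the remainder is 0:
491 = 2·166 + 159, so a_0 = 2
166 = 1·159 + 7, so a_1 = 1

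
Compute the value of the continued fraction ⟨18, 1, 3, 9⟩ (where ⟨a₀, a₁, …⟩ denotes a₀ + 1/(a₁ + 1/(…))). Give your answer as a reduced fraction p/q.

a_0 = 18: 18/1
a_1 = 1: 19/1
a_2 = 3: 75/4
a_3 = 9: 694/37

694/37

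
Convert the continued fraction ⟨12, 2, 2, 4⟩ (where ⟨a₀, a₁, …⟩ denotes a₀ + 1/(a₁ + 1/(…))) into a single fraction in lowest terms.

273/22

Start with 4.
2 + 1/(4/1) = 2 + 1/4 = 9/4
2 + 1/(9/4) = 2 + 4/9 = 22/9
12 + 1/(22/9) = 12 + 9/22 = 273/22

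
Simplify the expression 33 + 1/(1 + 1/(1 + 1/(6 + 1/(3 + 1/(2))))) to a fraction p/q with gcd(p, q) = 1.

3186/95

Use the convergent recurrence hₖ = aₖ·hₖ₋₁ + hₖ₋₂ (and likewise for the denominators kₖ):
a_0 = 33: 33/1
a_1 = 1: 34/1
a_2 = 1: 67/2
a_3 = 6: 436/13
a_4 = 3: 1375/41
a_5 = 2: 3186/95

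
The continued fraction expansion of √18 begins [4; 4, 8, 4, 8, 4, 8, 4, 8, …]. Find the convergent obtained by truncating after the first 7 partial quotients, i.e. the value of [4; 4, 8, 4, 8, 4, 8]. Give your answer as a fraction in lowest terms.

Work from the innermost term outward:
Start with 8.
4 + 1/(8/1) = 4 + 1/8 = 33/8
8 + 1/(33/8) = 8 + 8/33 = 272/33
4 + 1/(272/33) = 4 + 33/272 = 1121/272
8 + 1/(1121/272) = 8 + 272/1121 = 9240/1121
4 + 1/(9240/1121) = 4 + 1121/9240 = 38081/9240
4 + 1/(38081/9240) = 4 + 9240/38081 = 161564/38081

161564/38081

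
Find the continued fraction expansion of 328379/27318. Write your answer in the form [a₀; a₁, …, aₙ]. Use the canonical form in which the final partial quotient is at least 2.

[12; 48, 1, 1, 10, 1, 3, 6]

Repeatedly divide and take the remainder:
⌊328379/27318⌋ = 12, remainder 563
⌊27318/563⌋ = 48, remainder 294
⌊563/294⌋ = 1, remainder 269
⌊294/269⌋ = 1, remainder 25
⌊269/25⌋ = 10, remainder 19
⌊25/19⌋ = 1, remainder 6
⌊19/6⌋ = 3, remainder 1
⌊6/1⌋ = 6, remainder 0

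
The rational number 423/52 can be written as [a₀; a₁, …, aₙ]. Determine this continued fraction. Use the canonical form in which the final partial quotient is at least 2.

423 ÷ 52 → quotient 8, remainder 7
52 ÷ 7 → quotient 7, remainder 3
7 ÷ 3 → quotient 2, remainder 1
3 ÷ 1 → quotient 3, remainder 0

[8; 7, 2, 3]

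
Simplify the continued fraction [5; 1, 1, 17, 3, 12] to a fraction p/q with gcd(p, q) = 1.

7273/1319

Start with 12.
3 + 1/(12/1) = 3 + 1/12 = 37/12
17 + 1/(37/12) = 17 + 12/37 = 641/37
1 + 1/(641/37) = 1 + 37/641 = 678/641
1 + 1/(678/641) = 1 + 641/678 = 1319/678
5 + 1/(1319/678) = 5 + 678/1319 = 7273/1319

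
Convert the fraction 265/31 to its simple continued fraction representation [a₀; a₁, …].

[8; 1, 1, 4, 1, 2]

Run the Euclidean algorithm, recording each quotient:
265 ÷ 31 → quotient 8, remainder 17
31 ÷ 17 → quotient 1, remainder 14
17 ÷ 14 → quotient 1, remainder 3
14 ÷ 3 → quotient 4, remainder 2
3 ÷ 2 → quotient 1, remainder 1
2 ÷ 1 → quotient 2, remainder 0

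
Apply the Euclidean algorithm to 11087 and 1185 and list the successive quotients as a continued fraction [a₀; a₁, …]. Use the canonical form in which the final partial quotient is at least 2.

[9; 2, 1, 4, 4, 1, 3, 4]

Apply division with remainder until the remainder is 0:
⌊11087/1185⌋ = 9, remainder 422
⌊1185/422⌋ = 2, remainder 341
⌊422/341⌋ = 1, remainder 81
⌊341/81⌋ = 4, remainder 17
⌊81/17⌋ = 4, remainder 13
⌊17/13⌋ = 1, remainder 4
⌊13/4⌋ = 3, remainder 1
⌊4/1⌋ = 4, remainder 0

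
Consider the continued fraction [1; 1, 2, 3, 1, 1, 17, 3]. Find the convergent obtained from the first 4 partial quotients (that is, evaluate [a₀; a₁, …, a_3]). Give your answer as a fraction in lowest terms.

Starting at the tail and folding back:
Start with 3.
2 + 1/(3/1) = 2 + 1/3 = 7/3
1 + 1/(7/3) = 1 + 3/7 = 10/7
1 + 1/(10/7) = 1 + 7/10 = 17/10

17/10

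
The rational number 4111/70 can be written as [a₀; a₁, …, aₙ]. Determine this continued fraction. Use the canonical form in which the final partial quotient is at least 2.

4111 ÷ 70 → quotient 58, remainder 51
70 ÷ 51 → quotient 1, remainder 19
51 ÷ 19 → quotient 2, remainder 13
19 ÷ 13 → quotient 1, remainder 6
13 ÷ 6 → quotient 2, remainder 1
6 ÷ 1 → quotient 6, remainder 0

[58; 1, 2, 1, 2, 6]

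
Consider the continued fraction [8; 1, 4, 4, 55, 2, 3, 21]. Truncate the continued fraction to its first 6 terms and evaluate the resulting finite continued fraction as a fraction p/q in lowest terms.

20623/2341

a_0 = 8: 8/1
a_1 = 1: 9/1
a_2 = 4: 44/5
a_3 = 4: 185/21
a_4 = 55: 10219/1160
a_5 = 2: 20623/2341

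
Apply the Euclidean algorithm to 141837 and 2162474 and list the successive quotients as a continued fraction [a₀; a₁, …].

141837 ÷ 2162474 → quotient 0, remainder 141837
2162474 ÷ 141837 → quotient 15, remainder 34919
141837 ÷ 34919 → quotient 4, remainder 2161
34919 ÷ 2161 → quotient 16, remainder 343
2161 ÷ 343 → quotient 6, remainder 103
343 ÷ 103 → quotient 3, remainder 34
103 ÷ 34 → quotient 3, remainder 1
34 ÷ 1 → quotient 34, remainder 0

[0; 15, 4, 16, 6, 3, 3, 34]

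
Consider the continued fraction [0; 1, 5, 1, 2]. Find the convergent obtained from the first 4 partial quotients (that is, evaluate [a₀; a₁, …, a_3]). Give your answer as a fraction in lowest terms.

6/7

a_0 = 0: 0/1
a_1 = 1: 1/1
a_2 = 5: 5/6
a_3 = 1: 6/7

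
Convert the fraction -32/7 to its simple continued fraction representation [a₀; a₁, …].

-32 = -5·7 + 3, so a_0 = -5
7 = 2·3 + 1, so a_1 = 2
3 = 3·1 + 0, so a_2 = 3

[-5; 2, 3]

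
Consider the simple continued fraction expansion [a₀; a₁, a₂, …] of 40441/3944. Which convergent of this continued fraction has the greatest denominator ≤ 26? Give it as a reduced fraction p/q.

41/4

List convergents until the denominator exceeds the bound:
a_0 = 10: 10/1  (≤ bound)
a_1 = 3: 31/3  (≤ bound)
a_2 = 1: 41/4  (≤ bound)
a_3 = 15: 646/63  (> 26, stop)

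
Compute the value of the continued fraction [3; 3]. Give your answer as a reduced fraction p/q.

Starting at the tail and folding back:
Start with 3.
3 + 1/(3/1) = 3 + 1/3 = 10/3

10/3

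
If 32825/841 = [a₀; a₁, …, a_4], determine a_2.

2

32825 = 39·841 + 26, so a_0 = 39
841 = 32·26 + 9, so a_1 = 32
26 = 2·9 + 8, so a_2 = 2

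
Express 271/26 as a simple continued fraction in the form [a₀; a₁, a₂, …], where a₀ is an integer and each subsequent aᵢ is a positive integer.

271 = 10·26 + 11, so a_0 = 10
26 = 2·11 + 4, so a_1 = 2
11 = 2·4 + 3, so a_2 = 2
4 = 1·3 + 1, so a_3 = 1
3 = 3·1 + 0, so a_4 = 3

[10; 2, 2, 1, 3]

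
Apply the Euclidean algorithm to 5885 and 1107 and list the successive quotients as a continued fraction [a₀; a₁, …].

[5; 3, 6, 7, 8]

5885 = 5·1107 + 350, so a_0 = 5
1107 = 3·350 + 57, so a_1 = 3
350 = 6·57 + 8, so a_2 = 6
57 = 7·8 + 1, so a_3 = 7
8 = 8·1 + 0, so a_4 = 8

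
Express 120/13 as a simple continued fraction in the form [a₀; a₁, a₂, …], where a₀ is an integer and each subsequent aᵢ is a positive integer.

[9; 4, 3]

Run the Euclidean algorithm, recording each quotient:
⌊120/13⌋ = 9, remainder 3
⌊13/3⌋ = 4, remainder 1
⌊3/1⌋ = 3, remainder 0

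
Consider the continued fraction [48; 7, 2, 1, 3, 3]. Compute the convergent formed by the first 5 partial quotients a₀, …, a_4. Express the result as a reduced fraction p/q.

3899/81

a_0 = 48: 48/1
a_1 = 7: 337/7
a_2 = 2: 722/15
a_3 = 1: 1059/22
a_4 = 3: 3899/81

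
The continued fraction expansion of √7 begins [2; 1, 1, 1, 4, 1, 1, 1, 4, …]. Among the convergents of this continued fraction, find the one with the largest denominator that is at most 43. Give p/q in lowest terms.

a_0 = 2: 2/1  (≤ bound)
a_1 = 1: 3/1  (≤ bound)
a_2 = 1: 5/2  (≤ bound)
a_3 = 1: 8/3  (≤ bound)
a_4 = 4: 37/14  (≤ bound)
a_5 = 1: 45/17  (≤ bound)
a_6 = 1: 82/31  (≤ bound)
a_7 = 1: 127/48  (> 43, stop)

82/31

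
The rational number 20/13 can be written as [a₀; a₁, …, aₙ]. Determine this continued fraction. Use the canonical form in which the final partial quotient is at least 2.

[1; 1, 1, 6]

⌊20/13⌋ = 1, remainder 7
⌊13/7⌋ = 1, remainder 6
⌊7/6⌋ = 1, remainder 1
⌊6/1⌋ = 6, remainder 0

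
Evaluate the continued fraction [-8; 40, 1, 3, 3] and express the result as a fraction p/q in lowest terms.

-4227/530

Start with 3.
3 + 1/(3/1) = 3 + 1/3 = 10/3
1 + 1/(10/3) = 1 + 3/10 = 13/10
40 + 1/(13/10) = 40 + 10/13 = 530/13
-8 + 1/(530/13) = -8 + 13/530 = -4227/530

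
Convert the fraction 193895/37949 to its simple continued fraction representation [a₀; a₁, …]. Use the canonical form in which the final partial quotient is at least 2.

Run the Euclidean algorithm, recording each quotient:
⌊193895/37949⌋ = 5, remainder 4150
⌊37949/4150⌋ = 9, remainder 599
⌊4150/599⌋ = 6, remainder 556
⌊599/556⌋ = 1, remainder 43
⌊556/43⌋ = 12, remainder 40
⌊43/40⌋ = 1, remainder 3
⌊40/3⌋ = 13, remainder 1
⌊3/1⌋ = 3, remainder 0

[5; 9, 6, 1, 12, 1, 13, 3]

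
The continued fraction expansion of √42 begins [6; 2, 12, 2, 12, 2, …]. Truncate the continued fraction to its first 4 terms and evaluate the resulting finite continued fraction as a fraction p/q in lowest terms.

337/52

Use the convergent recurrence hₖ = aₖ·hₖ₋₁ + hₖ₋₂ (and likewise for the denominators kₖ):
a_0 = 6: 6/1
a_1 = 2: 13/2
a_2 = 12: 162/25
a_3 = 2: 337/52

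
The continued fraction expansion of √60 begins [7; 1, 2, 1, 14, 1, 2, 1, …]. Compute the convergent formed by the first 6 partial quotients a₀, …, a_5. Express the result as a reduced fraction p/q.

488/63

a_0 = 7: 7/1
a_1 = 1: 8/1
a_2 = 2: 23/3
a_3 = 1: 31/4
a_4 = 14: 457/59
a_5 = 1: 488/63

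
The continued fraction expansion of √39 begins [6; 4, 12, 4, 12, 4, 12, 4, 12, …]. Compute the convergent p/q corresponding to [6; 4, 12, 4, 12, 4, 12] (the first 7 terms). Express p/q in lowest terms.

Start with 12.
4 + 1/(12/1) = 4 + 1/12 = 49/12
12 + 1/(49/12) = 12 + 12/49 = 600/49
4 + 1/(600/49) = 4 + 49/600 = 2449/600
12 + 1/(2449/600) = 12 + 600/2449 = 29988/2449
4 + 1/(29988/2449) = 4 + 2449/29988 = 122401/29988
6 + 1/(122401/29988) = 6 + 29988/122401 = 764394/122401

764394/122401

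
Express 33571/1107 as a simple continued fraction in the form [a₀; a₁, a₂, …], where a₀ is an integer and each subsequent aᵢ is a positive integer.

Apply division with remainder until the remainder is 0:
⌊33571/1107⌋ = 30, remainder 361
⌊1107/361⌋ = 3, remainder 24
⌊361/24⌋ = 15, remainder 1
⌊24/1⌋ = 24, remainder 0

[30; 3, 15, 24]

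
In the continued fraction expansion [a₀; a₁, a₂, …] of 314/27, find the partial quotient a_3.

1

314 ÷ 27 → quotient 11, remainder 17
27 ÷ 17 → quotient 1, remainder 10
17 ÷ 10 → quotient 1, remainder 7
10 ÷ 7 → quotient 1, remainder 3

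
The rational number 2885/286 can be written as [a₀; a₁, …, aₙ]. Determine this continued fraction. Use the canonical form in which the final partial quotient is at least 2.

Apply division with remainder until the remainder is 0:
⌊2885/286⌋ = 10, remainder 25
⌊286/25⌋ = 11, remainder 11
⌊25/11⌋ = 2, remainder 3
⌊11/3⌋ = 3, remainder 2
⌊3/2⌋ = 1, remainder 1
⌊2/1⌋ = 2, remainder 0

[10; 11, 2, 3, 1, 2]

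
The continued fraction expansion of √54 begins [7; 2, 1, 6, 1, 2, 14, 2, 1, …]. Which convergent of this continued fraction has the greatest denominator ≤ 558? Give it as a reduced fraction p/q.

List convergents until the denominator exceeds the bound:
a_0 = 7: 7/1  (≤ bound)
a_1 = 2: 15/2  (≤ bound)
a_2 = 1: 22/3  (≤ bound)
a_3 = 6: 147/20  (≤ bound)
a_4 = 1: 169/23  (≤ bound)
a_5 = 2: 485/66  (≤ bound)
a_6 = 14: 6959/947  (> 558, stop)

485/66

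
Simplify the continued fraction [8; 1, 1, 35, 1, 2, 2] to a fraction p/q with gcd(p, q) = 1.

4313/507

Build up convergents one term at a time:
a_0 = 8: 8/1
a_1 = 1: 9/1
a_2 = 1: 17/2
a_3 = 35: 604/71
a_4 = 1: 621/73
a_5 = 2: 1846/217
a_6 = 2: 4313/507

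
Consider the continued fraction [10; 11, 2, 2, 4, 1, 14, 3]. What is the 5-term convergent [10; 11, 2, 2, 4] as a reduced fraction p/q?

Start with 4.
2 + 1/(4/1) = 2 + 1/4 = 9/4
2 + 1/(9/4) = 2 + 4/9 = 22/9
11 + 1/(22/9) = 11 + 9/22 = 251/22
10 + 1/(251/22) = 10 + 22/251 = 2532/251

2532/251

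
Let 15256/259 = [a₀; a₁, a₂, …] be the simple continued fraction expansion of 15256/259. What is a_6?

⌊15256/259⌋ = 58, remainder 234
⌊259/234⌋ = 1, remainder 25
⌊234/25⌋ = 9, remainder 9
⌊25/9⌋ = 2, remainder 7
⌊9/7⌋ = 1, remainder 2
⌊7/2⌋ = 3, remainder 1
⌊2/1⌋ = 2, remainder 0

2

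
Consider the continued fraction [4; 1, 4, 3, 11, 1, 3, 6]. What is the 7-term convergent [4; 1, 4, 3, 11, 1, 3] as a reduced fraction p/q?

Compute successive convergents:
a_0 = 4: 4/1
a_1 = 1: 5/1
a_2 = 4: 24/5
a_3 = 3: 77/16
a_4 = 11: 871/181
a_5 = 1: 948/197
a_6 = 3: 3715/772

3715/772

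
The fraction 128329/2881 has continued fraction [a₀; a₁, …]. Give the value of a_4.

128329 = 44·2881 + 1565, so a_0 = 44
2881 = 1·1565 + 1316, so a_1 = 1
1565 = 1·1316 + 249, so a_2 = 1
1316 = 5·249 + 71, so a_3 = 5
249 = 3·71 + 36, so a_4 = 3

3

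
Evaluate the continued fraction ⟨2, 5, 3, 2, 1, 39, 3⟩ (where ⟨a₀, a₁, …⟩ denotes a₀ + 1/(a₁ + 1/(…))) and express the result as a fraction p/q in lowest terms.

13931/6365

a_0 = 2: 2/1
a_1 = 5: 11/5
a_2 = 3: 35/16
a_3 = 2: 81/37
a_4 = 1: 116/53
a_5 = 39: 4605/2104
a_6 = 3: 13931/6365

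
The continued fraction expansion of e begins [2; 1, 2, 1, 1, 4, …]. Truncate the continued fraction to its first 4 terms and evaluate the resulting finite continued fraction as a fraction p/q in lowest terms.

11/4

Build up convergents one term at a time:
a_0 = 2: 2/1
a_1 = 1: 3/1
a_2 = 2: 8/3
a_3 = 1: 11/4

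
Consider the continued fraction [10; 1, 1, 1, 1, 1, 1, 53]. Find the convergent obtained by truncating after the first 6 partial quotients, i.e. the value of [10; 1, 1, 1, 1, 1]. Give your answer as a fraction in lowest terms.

85/8

Work from the innermost term outward:
Start with 1.
1 + 1/(1/1) = 1 + 1/1 = 2/1
1 + 1/(2/1) = 1 + 1/2 = 3/2
1 + 1/(3/2) = 1 + 2/3 = 5/3
1 + 1/(5/3) = 1 + 3/5 = 8/5
10 + 1/(8/5) = 10 + 5/8 = 85/8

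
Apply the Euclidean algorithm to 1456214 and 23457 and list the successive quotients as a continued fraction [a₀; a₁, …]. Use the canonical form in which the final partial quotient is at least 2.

Apply division with remainder until the remainder is 0:
1456214 = 62·23457 + 1880, so a_0 = 62
23457 = 12·1880 + 897, so a_1 = 12
1880 = 2·897 + 86, so a_2 = 2
897 = 10·86 + 37, so a_3 = 10
86 = 2·37 + 12, so a_4 = 2
37 = 3·12 + 1, so a_5 = 3
12 = 12·1 + 0, so a_6 = 12

[62; 12, 2, 10, 2, 3, 12]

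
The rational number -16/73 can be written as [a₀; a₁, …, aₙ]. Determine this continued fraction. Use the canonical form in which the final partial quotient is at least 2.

[-1; 1, 3, 1, 1, 3, 2]

⌊-16/73⌋ = -1, remainder 57
⌊73/57⌋ = 1, remainder 16
⌊57/16⌋ = 3, remainder 9
⌊16/9⌋ = 1, remainder 7
⌊9/7⌋ = 1, remainder 2
⌊7/2⌋ = 3, remainder 1
⌊2/1⌋ = 2, remainder 0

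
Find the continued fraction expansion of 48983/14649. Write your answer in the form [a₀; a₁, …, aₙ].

[3; 2, 1, 9, 1, 34, 3, 4]

Repeatedly divide and take the remainder:
48983 ÷ 14649 → quotient 3, remainder 5036
14649 ÷ 5036 → quotient 2, remainder 4577
5036 ÷ 4577 → quotient 1, remainder 459
4577 ÷ 459 → quotient 9, remainder 446
459 ÷ 446 → quotient 1, remainder 13
446 ÷ 13 → quotient 34, remainder 4
13 ÷ 4 → quotient 3, remainder 1
4 ÷ 1 → quotient 4, remainder 0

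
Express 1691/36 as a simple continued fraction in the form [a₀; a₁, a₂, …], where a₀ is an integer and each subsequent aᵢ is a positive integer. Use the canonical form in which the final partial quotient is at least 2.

[46; 1, 35]

1691 = 46·36 + 35, so a_0 = 46
36 = 1·35 + 1, so a_1 = 1
35 = 35·1 + 0, so a_2 = 35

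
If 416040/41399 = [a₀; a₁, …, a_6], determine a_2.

Apply division with remainder until the remainder is 0:
⌊416040/41399⌋ = 10, remainder 2050
⌊41399/2050⌋ = 20, remainder 399
⌊2050/399⌋ = 5, remainder 55

5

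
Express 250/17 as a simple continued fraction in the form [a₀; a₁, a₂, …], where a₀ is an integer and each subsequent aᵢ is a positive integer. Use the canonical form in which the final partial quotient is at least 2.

250 ÷ 17 → quotient 14, remainder 12
17 ÷ 12 → quotient 1, remainder 5
12 ÷ 5 → quotient 2, remainder 2
5 ÷ 2 → quotient 2, remainder 1
2 ÷ 1 → quotient 2, remainder 0

[14; 1, 2, 2, 2]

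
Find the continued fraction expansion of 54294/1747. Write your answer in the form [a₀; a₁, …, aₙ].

Apply division with remainder until the remainder is 0:
54294 ÷ 1747 → quotient 31, remainder 137
1747 ÷ 137 → quotient 12, remainder 103
137 ÷ 103 → quotient 1, remainder 34
103 ÷ 34 → quotient 3, remainder 1
34 ÷ 1 → quotient 34, remainder 0

[31; 12, 1, 3, 34]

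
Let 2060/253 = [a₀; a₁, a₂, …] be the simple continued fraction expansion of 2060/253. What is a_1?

7

2060 = 8·253 + 36, so a_0 = 8
253 = 7·36 + 1, so a_1 = 7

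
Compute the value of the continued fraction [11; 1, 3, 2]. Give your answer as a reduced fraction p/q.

Use the convergent recurrence hₖ = aₖ·hₖ₋₁ + hₖ₋₂ (and likewise for the denominators kₖ):
a_0 = 11: 11/1
a_1 = 1: 12/1
a_2 = 3: 47/4
a_3 = 2: 106/9

106/9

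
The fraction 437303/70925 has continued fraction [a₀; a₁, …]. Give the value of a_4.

7

Repeatedly divide and take the remainder:
437303 ÷ 70925 → quotient 6, remainder 11753
70925 ÷ 11753 → quotient 6, remainder 407
11753 ÷ 407 → quotient 28, remainder 357
407 ÷ 357 → quotient 1, remainder 50
357 ÷ 50 → quotient 7, remainder 7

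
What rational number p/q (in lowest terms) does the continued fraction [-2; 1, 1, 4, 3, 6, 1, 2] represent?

Start with 2.
1 + 1/(2/1) = 1 + 1/2 = 3/2
6 + 1/(3/2) = 6 + 2/3 = 20/3
3 + 1/(20/3) = 3 + 3/20 = 63/20
4 + 1/(63/20) = 4 + 20/63 = 272/63
1 + 1/(272/63) = 1 + 63/272 = 335/272
1 + 1/(335/272) = 1 + 272/335 = 607/335
-2 + 1/(607/335) = -2 + 335/607 = -879/607

-879/607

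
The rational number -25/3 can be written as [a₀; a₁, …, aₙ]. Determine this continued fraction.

-25 ÷ 3 → quotient -9, remainder 2
3 ÷ 2 → quotient 1, remainder 1
2 ÷ 1 → quotient 2, remainder 0

[-9; 1, 2]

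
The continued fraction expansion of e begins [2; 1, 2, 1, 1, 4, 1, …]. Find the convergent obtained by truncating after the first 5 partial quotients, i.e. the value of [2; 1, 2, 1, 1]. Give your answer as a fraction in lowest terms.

a_0 = 2: 2/1
a_1 = 1: 3/1
a_2 = 2: 8/3
a_3 = 1: 11/4
a_4 = 1: 19/7

19/7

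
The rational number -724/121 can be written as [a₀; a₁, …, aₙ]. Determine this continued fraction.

[-6; 60, 2]

-724 ÷ 121 → quotient -6, remainder 2
121 ÷ 2 → quotient 60, remainder 1
2 ÷ 1 → quotient 2, remainder 0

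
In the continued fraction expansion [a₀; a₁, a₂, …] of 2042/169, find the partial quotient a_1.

12

2042 ÷ 169 → quotient 12, remainder 14
169 ÷ 14 → quotient 12, remainder 1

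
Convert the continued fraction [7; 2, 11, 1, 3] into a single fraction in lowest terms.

733/98

Start with 3.
1 + 1/(3/1) = 1 + 1/3 = 4/3
11 + 1/(4/3) = 11 + 3/4 = 47/4
2 + 1/(47/4) = 2 + 4/47 = 98/47
7 + 1/(98/47) = 7 + 47/98 = 733/98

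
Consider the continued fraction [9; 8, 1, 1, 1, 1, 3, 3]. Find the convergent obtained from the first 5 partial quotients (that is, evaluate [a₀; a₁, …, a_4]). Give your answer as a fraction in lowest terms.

Work from the innermost term outward:
Start with 1.
1 + 1/(1/1) = 1 + 1/1 = 2/1
1 + 1/(2/1) = 1 + 1/2 = 3/2
8 + 1/(3/2) = 8 + 2/3 = 26/3
9 + 1/(26/3) = 9 + 3/26 = 237/26

237/26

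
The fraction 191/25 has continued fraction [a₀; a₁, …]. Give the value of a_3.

191 ÷ 25 → quotient 7, remainder 16
25 ÷ 16 → quotient 1, remainder 9
16 ÷ 9 → quotient 1, remainder 7
9 ÷ 7 → quotient 1, remainder 2

1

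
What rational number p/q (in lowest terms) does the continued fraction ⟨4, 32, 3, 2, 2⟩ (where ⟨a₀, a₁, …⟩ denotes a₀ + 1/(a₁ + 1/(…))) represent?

2213/549

Compute successive convergents:
a_0 = 4: 4/1
a_1 = 32: 129/32
a_2 = 3: 391/97
a_3 = 2: 911/226
a_4 = 2: 2213/549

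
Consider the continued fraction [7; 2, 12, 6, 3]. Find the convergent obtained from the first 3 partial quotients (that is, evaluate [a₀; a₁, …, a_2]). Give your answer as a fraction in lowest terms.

187/25

Start with 12.
2 + 1/(12/1) = 2 + 1/12 = 25/12
7 + 1/(25/12) = 7 + 12/25 = 187/25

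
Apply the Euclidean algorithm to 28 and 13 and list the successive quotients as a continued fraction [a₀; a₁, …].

[2; 6, 2]

⌊28/13⌋ = 2, remainder 2
⌊13/2⌋ = 6, remainder 1
⌊2/1⌋ = 2, remainder 0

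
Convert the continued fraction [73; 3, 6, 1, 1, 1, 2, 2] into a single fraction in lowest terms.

29107/397

Work from the innermost term outward:
Start with 2.
2 + 1/(2/1) = 2 + 1/2 = 5/2
1 + 1/(5/2) = 1 + 2/5 = 7/5
1 + 1/(7/5) = 1 + 5/7 = 12/7
1 + 1/(12/7) = 1 + 7/12 = 19/12
6 + 1/(19/12) = 6 + 12/19 = 126/19
3 + 1/(126/19) = 3 + 19/126 = 397/126
73 + 1/(397/126) = 73 + 126/397 = 29107/397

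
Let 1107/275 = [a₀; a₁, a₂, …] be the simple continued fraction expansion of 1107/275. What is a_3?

2

Repeatedly divide and take the remainder:
1107 = 4·275 + 7, so a_0 = 4
275 = 39·7 + 2, so a_1 = 39
7 = 3·2 + 1, so a_2 = 3
2 = 2·1 + 0, so a_3 = 2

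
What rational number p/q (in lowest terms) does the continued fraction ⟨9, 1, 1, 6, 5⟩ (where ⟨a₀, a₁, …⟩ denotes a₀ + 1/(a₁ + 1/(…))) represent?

639/67

Start with 5.
6 + 1/(5/1) = 6 + 1/5 = 31/5
1 + 1/(31/5) = 1 + 5/31 = 36/31
1 + 1/(36/31) = 1 + 31/36 = 67/36
9 + 1/(67/36) = 9 + 36/67 = 639/67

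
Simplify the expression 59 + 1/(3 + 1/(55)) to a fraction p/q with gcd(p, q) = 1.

9849/166

Collapse the nested fraction from the inside out:
Start with 55.
3 + 1/(55/1) = 3 + 1/55 = 166/55
59 + 1/(166/55) = 59 + 55/166 = 9849/166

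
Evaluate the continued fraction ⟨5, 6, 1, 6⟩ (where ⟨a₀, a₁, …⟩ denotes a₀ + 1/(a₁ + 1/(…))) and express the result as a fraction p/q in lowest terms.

a_0 = 5: 5/1
a_1 = 6: 31/6
a_2 = 1: 36/7
a_3 = 6: 247/48

247/48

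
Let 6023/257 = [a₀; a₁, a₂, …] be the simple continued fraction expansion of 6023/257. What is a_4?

Run the Euclidean algorithm, recording each quotient:
⌊6023/257⌋ = 23, remainder 112
⌊257/112⌋ = 2, remainder 33
⌊112/33⌋ = 3, remainder 13
⌊33/13⌋ = 2, remainder 7
⌊13/7⌋ = 1, remainder 6

1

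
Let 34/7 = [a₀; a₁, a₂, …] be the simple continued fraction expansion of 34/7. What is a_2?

6

34 ÷ 7 → quotient 4, remainder 6
7 ÷ 6 → quotient 1, remainder 1
6 ÷ 1 → quotient 6, remainder 0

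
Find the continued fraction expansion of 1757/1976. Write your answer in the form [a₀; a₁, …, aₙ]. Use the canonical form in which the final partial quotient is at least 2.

[0; 1, 8, 43, 1, 4]

Apply division with remainder until the remainder is 0:
1757 = 0·1976 + 1757, so a_0 = 0
1976 = 1·1757 + 219, so a_1 = 1
1757 = 8·219 + 5, so a_2 = 8
219 = 43·5 + 4, so a_3 = 43
5 = 1·4 + 1, so a_4 = 1
4 = 4·1 + 0, so a_5 = 4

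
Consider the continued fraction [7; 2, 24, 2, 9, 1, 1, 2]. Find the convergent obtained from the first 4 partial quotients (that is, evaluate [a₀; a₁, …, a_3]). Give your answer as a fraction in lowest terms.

Start with 2.
24 + 1/(2/1) = 24 + 1/2 = 49/2
2 + 1/(49/2) = 2 + 2/49 = 100/49
7 + 1/(100/49) = 7 + 49/100 = 749/100

749/100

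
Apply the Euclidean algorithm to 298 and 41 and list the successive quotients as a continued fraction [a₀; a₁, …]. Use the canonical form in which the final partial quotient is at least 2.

298 ÷ 41 → quotient 7, remainder 11
41 ÷ 11 → quotient 3, remainder 8
11 ÷ 8 → quotient 1, remainder 3
8 ÷ 3 → quotient 2, remainder 2
3 ÷ 2 → quotient 1, remainder 1
2 ÷ 1 → quotient 2, remainder 0

[7; 3, 1, 2, 1, 2]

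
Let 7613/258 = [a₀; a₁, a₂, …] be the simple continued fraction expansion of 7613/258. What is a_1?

Repeatedly divide and take the remainder:
7613 = 29·258 + 131, so a_0 = 29
258 = 1·131 + 127, so a_1 = 1

1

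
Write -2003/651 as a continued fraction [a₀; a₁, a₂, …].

-2003 = -4·651 + 601, so a_0 = -4
651 = 1·601 + 50, so a_1 = 1
601 = 12·50 + 1, so a_2 = 12
50 = 50·1 + 0, so a_3 = 50

[-4; 1, 12, 50]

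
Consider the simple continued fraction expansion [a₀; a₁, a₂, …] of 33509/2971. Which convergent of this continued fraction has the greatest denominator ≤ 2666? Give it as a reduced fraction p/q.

List convergents until the denominator exceeds the bound:
a_0 = 11: 11/1  (≤ bound)
a_1 = 3: 34/3  (≤ bound)
a_2 = 1: 45/4  (≤ bound)
a_3 = 1: 79/7  (≤ bound)
a_4 = 2: 203/18  (≤ bound)
a_5 = 2: 485/43  (≤ bound)
a_6 = 1: 688/61  (≤ bound)
a_7 = 48: 33509/2971  (> 2666, stop)

688/61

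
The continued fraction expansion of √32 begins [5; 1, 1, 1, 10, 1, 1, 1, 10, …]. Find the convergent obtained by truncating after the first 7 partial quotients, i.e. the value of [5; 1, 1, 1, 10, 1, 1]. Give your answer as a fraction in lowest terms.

a_0 = 5: 5/1
a_1 = 1: 6/1
a_2 = 1: 11/2
a_3 = 1: 17/3
a_4 = 10: 181/32
a_5 = 1: 198/35
a_6 = 1: 379/67

379/67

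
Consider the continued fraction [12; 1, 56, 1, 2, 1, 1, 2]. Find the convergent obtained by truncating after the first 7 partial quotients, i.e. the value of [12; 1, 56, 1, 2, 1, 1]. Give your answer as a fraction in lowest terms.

5245/404

Start with 1.
1 + 1/(1/1) = 1 + 1/1 = 2/1
2 + 1/(2/1) = 2 + 1/2 = 5/2
1 + 1/(5/2) = 1 + 2/5 = 7/5
56 + 1/(7/5) = 56 + 5/7 = 397/7
1 + 1/(397/7) = 1 + 7/397 = 404/397
12 + 1/(404/397) = 12 + 397/404 = 5245/404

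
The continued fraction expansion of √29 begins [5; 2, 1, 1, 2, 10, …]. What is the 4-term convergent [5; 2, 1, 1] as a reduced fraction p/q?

27/5

a_0 = 5: 5/1
a_1 = 2: 11/2
a_2 = 1: 16/3
a_3 = 1: 27/5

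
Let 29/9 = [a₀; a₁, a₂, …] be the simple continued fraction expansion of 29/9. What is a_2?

⌊29/9⌋ = 3, remainder 2
⌊9/2⌋ = 4, remainder 1
⌊2/1⌋ = 2, remainder 0

2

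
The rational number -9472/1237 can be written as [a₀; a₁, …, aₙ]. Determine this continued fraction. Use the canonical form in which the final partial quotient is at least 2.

[-8; 2, 1, 11, 8, 1, 3]

-9472 ÷ 1237 → quotient -8, remainder 424
1237 ÷ 424 → quotient 2, remainder 389
424 ÷ 389 → quotient 1, remainder 35
389 ÷ 35 → quotient 11, remainder 4
35 ÷ 4 → quotient 8, remainder 3
4 ÷ 3 → quotient 1, remainder 1
3 ÷ 1 → quotient 3, remainder 0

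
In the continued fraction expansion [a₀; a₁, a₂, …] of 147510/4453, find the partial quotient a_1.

⌊147510/4453⌋ = 33, remainder 561
⌊4453/561⌋ = 7, remainder 526

7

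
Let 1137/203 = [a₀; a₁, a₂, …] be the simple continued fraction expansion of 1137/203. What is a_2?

Repeatedly divide and take the remainder:
1137 = 5·203 + 122, so a_0 = 5
203 = 1·122 + 81, so a_1 = 1
122 = 1·81 + 41, so a_2 = 1

1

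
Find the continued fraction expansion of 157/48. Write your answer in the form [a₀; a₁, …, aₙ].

[3; 3, 1, 2, 4]

157 = 3·48 + 13, so a_0 = 3
48 = 3·13 + 9, so a_1 = 3
13 = 1·9 + 4, so a_2 = 1
9 = 2·4 + 1, so a_3 = 2
4 = 4·1 + 0, so a_4 = 4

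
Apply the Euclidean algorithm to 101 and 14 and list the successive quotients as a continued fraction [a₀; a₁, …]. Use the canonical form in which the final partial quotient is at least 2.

101 = 7·14 + 3, so a_0 = 7
14 = 4·3 + 2, so a_1 = 4
3 = 1·2 + 1, so a_2 = 1
2 = 2·1 + 0, so a_3 = 2

[7; 4, 1, 2]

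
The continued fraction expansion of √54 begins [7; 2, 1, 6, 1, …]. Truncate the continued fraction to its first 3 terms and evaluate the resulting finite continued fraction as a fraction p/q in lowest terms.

22/3

a_0 = 7: 7/1
a_1 = 2: 15/2
a_2 = 1: 22/3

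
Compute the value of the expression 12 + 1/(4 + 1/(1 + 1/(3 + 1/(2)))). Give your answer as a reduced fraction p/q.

a_0 = 12: 12/1
a_1 = 4: 49/4
a_2 = 1: 61/5
a_3 = 3: 232/19
a_4 = 2: 525/43

525/43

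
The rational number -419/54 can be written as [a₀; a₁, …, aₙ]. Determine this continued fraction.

Run the Euclidean algorithm, recording each quotient:
-419 = -8·54 + 13, so a_0 = -8
54 = 4·13 + 2, so a_1 = 4
13 = 6·2 + 1, so a_2 = 6
2 = 2·1 + 0, so a_3 = 2

[-8; 4, 6, 2]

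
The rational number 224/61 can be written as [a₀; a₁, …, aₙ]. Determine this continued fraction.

Repeatedly divide and take the remainder:
224 = 3·61 + 41, so a_0 = 3
61 = 1·41 + 20, so a_1 = 1
41 = 2·20 + 1, so a_2 = 2
20 = 20·1 + 0, so a_3 = 20

[3; 1, 2, 20]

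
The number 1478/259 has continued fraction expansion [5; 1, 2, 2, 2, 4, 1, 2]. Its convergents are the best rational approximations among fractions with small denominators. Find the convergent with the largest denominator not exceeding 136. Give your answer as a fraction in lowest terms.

525/92

List convergents until the denominator exceeds the bound:
a_0 = 5: 5/1  (≤ bound)
a_1 = 1: 6/1  (≤ bound)
a_2 = 2: 17/3  (≤ bound)
a_3 = 2: 40/7  (≤ bound)
a_4 = 2: 97/17  (≤ bound)
a_5 = 4: 428/75  (≤ bound)
a_6 = 1: 525/92  (≤ bound)
a_7 = 2: 1478/259  (> 136, stop)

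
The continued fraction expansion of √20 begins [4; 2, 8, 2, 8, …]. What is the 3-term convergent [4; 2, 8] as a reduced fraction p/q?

76/17

a_0 = 4: 4/1
a_1 = 2: 9/2
a_2 = 8: 76/17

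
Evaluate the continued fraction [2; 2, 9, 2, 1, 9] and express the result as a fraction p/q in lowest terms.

Work from the innermost term outward:
Start with 9.
1 + 1/(9/1) = 1 + 1/9 = 10/9
2 + 1/(10/9) = 2 + 9/10 = 29/10
9 + 1/(29/10) = 9 + 10/29 = 271/29
2 + 1/(271/29) = 2 + 29/271 = 571/271
2 + 1/(571/271) = 2 + 271/571 = 1413/571

1413/571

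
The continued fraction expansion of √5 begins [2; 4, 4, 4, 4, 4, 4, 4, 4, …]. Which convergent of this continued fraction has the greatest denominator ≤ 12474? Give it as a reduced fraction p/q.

a_0 = 2: 2/1  (≤ bound)
a_1 = 4: 9/4  (≤ bound)
a_2 = 4: 38/17  (≤ bound)
a_3 = 4: 161/72  (≤ bound)
a_4 = 4: 682/305  (≤ bound)
a_5 = 4: 2889/1292  (≤ bound)
a_6 = 4: 12238/5473  (≤ bound)
a_7 = 4: 51841/23184  (> 12474, stop)

12238/5473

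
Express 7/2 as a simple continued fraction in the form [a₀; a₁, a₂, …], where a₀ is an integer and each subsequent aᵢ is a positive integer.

⌊7/2⌋ = 3, remainder 1
⌊2/1⌋ = 2, remainder 0

[3; 2]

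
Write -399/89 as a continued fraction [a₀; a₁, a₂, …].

Run the Euclidean algorithm, recording each quotient:
-399 = -5·89 + 46, so a_0 = -5
89 = 1·46 + 43, so a_1 = 1
46 = 1·43 + 3, so a_2 = 1
43 = 14·3 + 1, so a_3 = 14
3 = 3·1 + 0, so a_4 = 3

[-5; 1, 1, 14, 3]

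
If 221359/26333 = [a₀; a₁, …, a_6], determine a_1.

2

⌊221359/26333⌋ = 8, remainder 10695
⌊26333/10695⌋ = 2, remainder 4943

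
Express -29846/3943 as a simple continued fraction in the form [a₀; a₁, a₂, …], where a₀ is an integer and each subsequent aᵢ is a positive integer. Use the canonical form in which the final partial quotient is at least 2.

[-8; 2, 3, 9, 1, 1, 2, 11]

-29846 ÷ 3943 → quotient -8, remainder 1698
3943 ÷ 1698 → quotient 2, remainder 547
1698 ÷ 547 → quotient 3, remainder 57
547 ÷ 57 → quotient 9, remainder 34
57 ÷ 34 → quotient 1, remainder 23
34 ÷ 23 → quotient 1, remainder 11
23 ÷ 11 → quotient 2, remainder 1
11 ÷ 1 → quotient 11, remainder 0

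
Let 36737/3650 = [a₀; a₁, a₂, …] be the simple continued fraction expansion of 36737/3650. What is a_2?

2

36737 = 10·3650 + 237, so a_0 = 10
3650 = 15·237 + 95, so a_1 = 15
237 = 2·95 + 47, so a_2 = 2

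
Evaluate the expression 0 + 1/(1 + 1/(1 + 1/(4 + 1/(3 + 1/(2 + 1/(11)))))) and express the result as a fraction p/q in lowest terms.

Use the convergent recurrence hₖ = aₖ·hₖ₋₁ + hₖ₋₂ (and likewise for the denominators kₖ):
a_0 = 0: 0/1
a_1 = 1: 1/1
a_2 = 1: 1/2
a_3 = 4: 5/9
a_4 = 3: 16/29
a_5 = 2: 37/67
a_6 = 11: 423/766

423/766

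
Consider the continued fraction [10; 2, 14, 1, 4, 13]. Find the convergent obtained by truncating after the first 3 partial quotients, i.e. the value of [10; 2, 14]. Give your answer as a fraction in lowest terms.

Build up convergents one term at a time:
a_0 = 10: 10/1
a_1 = 2: 21/2
a_2 = 14: 304/29

304/29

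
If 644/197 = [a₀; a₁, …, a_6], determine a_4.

1

⌊644/197⌋ = 3, remainder 53
⌊197/53⌋ = 3, remainder 38
⌊53/38⌋ = 1, remainder 15
⌊38/15⌋ = 2, remainder 8
⌊15/8⌋ = 1, remainder 7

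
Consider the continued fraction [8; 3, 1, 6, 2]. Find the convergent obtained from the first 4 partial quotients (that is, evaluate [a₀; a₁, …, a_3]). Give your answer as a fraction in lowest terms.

223/27

Start with 6.
1 + 1/(6/1) = 1 + 1/6 = 7/6
3 + 1/(7/6) = 3 + 6/7 = 27/7
8 + 1/(27/7) = 8 + 7/27 = 223/27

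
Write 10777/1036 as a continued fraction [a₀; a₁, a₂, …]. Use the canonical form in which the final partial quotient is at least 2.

[10; 2, 2, 15, 1, 1, 6]

10777 = 10·1036 + 417, so a_0 = 10
1036 = 2·417 + 202, so a_1 = 2
417 = 2·202 + 13, so a_2 = 2
202 = 15·13 + 7, so a_3 = 15
13 = 1·7 + 6, so a_4 = 1
7 = 1·6 + 1, so a_5 = 1
6 = 6·1 + 0, so a_6 = 6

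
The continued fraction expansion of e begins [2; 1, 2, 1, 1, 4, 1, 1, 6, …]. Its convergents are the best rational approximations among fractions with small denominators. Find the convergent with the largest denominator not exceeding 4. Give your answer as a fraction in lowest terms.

11/4

a_0 = 2: 2/1  (≤ bound)
a_1 = 1: 3/1  (≤ bound)
a_2 = 2: 8/3  (≤ bound)
a_3 = 1: 11/4  (≤ bound)
a_4 = 1: 19/7  (> 4, stop)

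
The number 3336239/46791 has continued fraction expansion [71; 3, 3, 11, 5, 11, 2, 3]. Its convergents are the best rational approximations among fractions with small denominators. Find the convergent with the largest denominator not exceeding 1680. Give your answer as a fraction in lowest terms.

List convergents until the denominator exceeds the bound:
a_0 = 71: 71/1  (≤ bound)
a_1 = 3: 214/3  (≤ bound)
a_2 = 3: 713/10  (≤ bound)
a_3 = 11: 8057/113  (≤ bound)
a_4 = 5: 40998/575  (≤ bound)
a_5 = 11: 459035/6438  (> 1680, stop)

40998/575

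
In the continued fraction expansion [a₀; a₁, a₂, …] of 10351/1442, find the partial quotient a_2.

1

Run the Euclidean algorithm, recording each quotient:
10351 = 7·1442 + 257, so a_0 = 7
1442 = 5·257 + 157, so a_1 = 5
257 = 1·157 + 100, so a_2 = 1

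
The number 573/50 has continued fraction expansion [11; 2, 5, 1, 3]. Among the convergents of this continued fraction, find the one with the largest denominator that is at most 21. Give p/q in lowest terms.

a_0 = 11: 11/1  (≤ bound)
a_1 = 2: 23/2  (≤ bound)
a_2 = 5: 126/11  (≤ bound)
a_3 = 1: 149/13  (≤ bound)
a_4 = 3: 573/50  (> 21, stop)

149/13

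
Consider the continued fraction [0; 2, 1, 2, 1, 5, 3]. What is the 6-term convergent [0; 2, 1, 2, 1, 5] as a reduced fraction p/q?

23/63

Starting at the tail and folding back:
Start with 5.
1 + 1/(5/1) = 1 + 1/5 = 6/5
2 + 1/(6/5) = 2 + 5/6 = 17/6
1 + 1/(17/6) = 1 + 6/17 = 23/17
2 + 1/(23/17) = 2 + 17/23 = 63/23
0 + 1/(63/23) = 0 + 23/63 = 23/63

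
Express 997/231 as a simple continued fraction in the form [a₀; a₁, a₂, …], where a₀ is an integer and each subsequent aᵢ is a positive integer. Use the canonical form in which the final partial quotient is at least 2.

Repeatedly divide and take the remainder:
997 = 4·231 + 73, so a_0 = 4
231 = 3·73 + 12, so a_1 = 3
73 = 6·12 + 1, so a_2 = 6
12 = 12·1 + 0, so a_3 = 12

[4; 3, 6, 12]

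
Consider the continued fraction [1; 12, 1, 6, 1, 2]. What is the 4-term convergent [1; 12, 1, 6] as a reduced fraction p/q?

Start with 6.
1 + 1/(6/1) = 1 + 1/6 = 7/6
12 + 1/(7/6) = 12 + 6/7 = 90/7
1 + 1/(90/7) = 1 + 7/90 = 97/90

97/90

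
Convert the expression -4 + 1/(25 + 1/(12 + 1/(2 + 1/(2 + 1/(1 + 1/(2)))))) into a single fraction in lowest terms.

Use the convergent recurrence hₖ = aₖ·hₖ₋₁ + hₖ₋₂ (and likewise for the denominators kₖ):
a_0 = -4: -4/1
a_1 = 25: -99/25
a_2 = 12: -1192/301
a_3 = 2: -2483/627
a_4 = 2: -6158/1555
a_5 = 1: -8641/2182
a_6 = 2: -23440/5919

-23440/5919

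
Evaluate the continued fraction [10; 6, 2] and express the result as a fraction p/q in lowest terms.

Work from the innermost term outward:
Start with 2.
6 + 1/(2/1) = 6 + 1/2 = 13/2
10 + 1/(13/2) = 10 + 2/13 = 132/13

132/13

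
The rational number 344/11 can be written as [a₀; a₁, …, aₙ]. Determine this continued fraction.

Repeatedly divide and take the remainder:
344 = 31·11 + 3, so a_0 = 31
11 = 3·3 + 2, so a_1 = 3
3 = 1·2 + 1, so a_2 = 1
2 = 2·1 + 0, so a_3 = 2

[31; 3, 1, 2]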